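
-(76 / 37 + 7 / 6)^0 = -1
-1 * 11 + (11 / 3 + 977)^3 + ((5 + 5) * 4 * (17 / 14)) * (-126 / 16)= 50928140527 / 54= 943113713.46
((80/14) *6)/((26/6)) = 720/91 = 7.91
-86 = -86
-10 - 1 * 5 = -15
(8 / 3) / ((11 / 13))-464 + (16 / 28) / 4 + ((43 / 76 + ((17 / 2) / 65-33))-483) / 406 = -30576322727 / 66186120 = -461.97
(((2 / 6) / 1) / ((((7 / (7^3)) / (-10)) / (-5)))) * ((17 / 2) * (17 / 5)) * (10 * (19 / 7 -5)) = -1618400 / 3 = -539466.67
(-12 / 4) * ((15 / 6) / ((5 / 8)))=-12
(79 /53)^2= 6241 /2809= 2.22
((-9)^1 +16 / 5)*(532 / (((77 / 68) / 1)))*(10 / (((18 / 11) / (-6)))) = 299744 / 3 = 99914.67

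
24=24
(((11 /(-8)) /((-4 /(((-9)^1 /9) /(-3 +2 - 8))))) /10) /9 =11 /25920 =0.00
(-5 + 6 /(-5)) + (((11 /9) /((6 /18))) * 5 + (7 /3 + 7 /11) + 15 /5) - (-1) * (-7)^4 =399152 /165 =2419.10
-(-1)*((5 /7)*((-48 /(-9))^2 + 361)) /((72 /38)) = 332975 /2268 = 146.81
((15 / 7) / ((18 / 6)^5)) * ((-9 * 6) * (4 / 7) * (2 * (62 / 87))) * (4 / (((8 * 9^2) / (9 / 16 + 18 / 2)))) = -2635 / 115101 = -0.02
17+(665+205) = 887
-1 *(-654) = 654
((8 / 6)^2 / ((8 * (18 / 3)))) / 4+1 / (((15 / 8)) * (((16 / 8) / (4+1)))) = 145 / 108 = 1.34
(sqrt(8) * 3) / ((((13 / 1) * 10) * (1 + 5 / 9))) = 0.04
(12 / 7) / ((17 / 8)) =96 / 119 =0.81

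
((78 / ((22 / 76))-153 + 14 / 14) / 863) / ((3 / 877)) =1133084 / 28479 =39.79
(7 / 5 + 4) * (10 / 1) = 54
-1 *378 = -378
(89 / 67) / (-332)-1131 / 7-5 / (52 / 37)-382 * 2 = -940377491 / 1012102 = -929.13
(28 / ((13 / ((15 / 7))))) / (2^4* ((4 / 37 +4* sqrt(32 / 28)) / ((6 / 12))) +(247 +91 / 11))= 562520805 / 22713673606 - 39755760* sqrt(14) / 11356836803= 0.01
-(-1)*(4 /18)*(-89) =-178 /9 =-19.78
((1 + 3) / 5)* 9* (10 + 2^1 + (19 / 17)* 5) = 10764 / 85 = 126.64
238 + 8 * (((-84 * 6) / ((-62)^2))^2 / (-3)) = 219755662 / 923521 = 237.95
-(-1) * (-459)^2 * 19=4002939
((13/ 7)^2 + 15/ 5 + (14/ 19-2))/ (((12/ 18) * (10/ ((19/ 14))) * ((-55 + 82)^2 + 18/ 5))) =1207/ 837606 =0.00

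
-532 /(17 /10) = -312.94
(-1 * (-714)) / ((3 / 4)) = 952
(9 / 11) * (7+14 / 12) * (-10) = -735 / 11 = -66.82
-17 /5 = -3.40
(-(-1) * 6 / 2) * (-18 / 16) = -3.38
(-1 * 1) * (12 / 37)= -12 / 37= -0.32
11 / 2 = 5.50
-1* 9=-9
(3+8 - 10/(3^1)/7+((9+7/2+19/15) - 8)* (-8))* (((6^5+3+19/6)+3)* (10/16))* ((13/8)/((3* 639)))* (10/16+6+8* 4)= -33408514633/5889024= -5673.01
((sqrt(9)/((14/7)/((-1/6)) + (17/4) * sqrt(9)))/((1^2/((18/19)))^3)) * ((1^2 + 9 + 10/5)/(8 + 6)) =139968/48013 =2.92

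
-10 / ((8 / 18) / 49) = -2205 / 2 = -1102.50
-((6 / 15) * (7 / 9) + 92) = -4154 / 45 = -92.31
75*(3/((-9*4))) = -25/4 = -6.25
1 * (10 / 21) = 10 / 21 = 0.48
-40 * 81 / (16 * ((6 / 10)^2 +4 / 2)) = -10125 / 118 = -85.81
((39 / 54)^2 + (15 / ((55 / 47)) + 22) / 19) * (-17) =-2710021 / 67716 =-40.02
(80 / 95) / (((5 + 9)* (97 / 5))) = 40 / 12901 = 0.00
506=506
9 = 9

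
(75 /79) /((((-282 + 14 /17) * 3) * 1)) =-0.00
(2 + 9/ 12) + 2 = 19/ 4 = 4.75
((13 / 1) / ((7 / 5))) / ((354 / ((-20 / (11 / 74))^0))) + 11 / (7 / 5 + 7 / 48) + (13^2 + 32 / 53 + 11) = 24657421 / 131334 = 187.75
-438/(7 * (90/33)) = -803/35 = -22.94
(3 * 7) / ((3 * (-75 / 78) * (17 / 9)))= -1638 / 425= -3.85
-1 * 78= -78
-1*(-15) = 15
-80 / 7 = -11.43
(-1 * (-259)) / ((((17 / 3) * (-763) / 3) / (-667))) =222111 / 1853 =119.87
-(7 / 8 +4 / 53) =-403 / 424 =-0.95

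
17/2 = 8.50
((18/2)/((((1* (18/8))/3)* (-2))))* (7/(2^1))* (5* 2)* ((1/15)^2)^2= -0.00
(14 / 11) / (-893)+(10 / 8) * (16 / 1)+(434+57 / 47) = 4471541 / 9823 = 455.21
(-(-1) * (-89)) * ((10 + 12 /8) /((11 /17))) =-34799 /22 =-1581.77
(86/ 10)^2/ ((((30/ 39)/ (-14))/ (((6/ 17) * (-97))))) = 97926738/ 2125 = 46083.17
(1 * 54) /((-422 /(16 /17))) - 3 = -11193 /3587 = -3.12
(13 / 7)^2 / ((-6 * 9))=-169 / 2646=-0.06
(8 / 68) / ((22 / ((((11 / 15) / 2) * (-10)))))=-1 / 51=-0.02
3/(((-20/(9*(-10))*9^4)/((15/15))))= 1/486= 0.00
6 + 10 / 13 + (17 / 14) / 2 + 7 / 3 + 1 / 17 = 181343 / 18564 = 9.77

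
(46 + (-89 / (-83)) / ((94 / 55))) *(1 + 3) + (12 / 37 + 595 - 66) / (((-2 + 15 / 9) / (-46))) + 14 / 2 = 10571280327 / 144337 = 73240.27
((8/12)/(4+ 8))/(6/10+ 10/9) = 5/154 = 0.03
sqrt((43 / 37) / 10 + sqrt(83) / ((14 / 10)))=sqrt(779590 + 4791500* sqrt(83)) / 2590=2.57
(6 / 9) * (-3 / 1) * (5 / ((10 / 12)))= -12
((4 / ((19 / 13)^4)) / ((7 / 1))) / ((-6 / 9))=-0.19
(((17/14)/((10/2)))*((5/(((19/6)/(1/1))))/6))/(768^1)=17/204288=0.00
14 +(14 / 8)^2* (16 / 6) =133 / 6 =22.17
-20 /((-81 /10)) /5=40 /81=0.49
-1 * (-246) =246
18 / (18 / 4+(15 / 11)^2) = 484 / 171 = 2.83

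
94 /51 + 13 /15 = 2.71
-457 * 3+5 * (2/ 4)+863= -1011/ 2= -505.50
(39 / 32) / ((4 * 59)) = 39 / 7552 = 0.01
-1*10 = -10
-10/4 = -5/2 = -2.50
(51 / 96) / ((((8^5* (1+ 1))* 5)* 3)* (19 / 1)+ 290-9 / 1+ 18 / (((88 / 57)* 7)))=1309 / 46022697128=0.00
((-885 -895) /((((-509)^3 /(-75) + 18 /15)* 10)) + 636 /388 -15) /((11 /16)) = -2734525125984 /140707764373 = -19.43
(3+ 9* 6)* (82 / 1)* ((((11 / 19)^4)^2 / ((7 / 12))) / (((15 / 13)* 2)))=1371039402876 / 31285510865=43.82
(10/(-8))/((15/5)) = -0.42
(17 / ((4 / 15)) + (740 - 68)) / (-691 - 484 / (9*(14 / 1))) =-185409 / 175100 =-1.06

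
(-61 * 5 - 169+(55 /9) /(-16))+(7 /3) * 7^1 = -65959 /144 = -458.05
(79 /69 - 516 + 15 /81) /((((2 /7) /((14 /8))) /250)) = -978805625 /1242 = -788088.26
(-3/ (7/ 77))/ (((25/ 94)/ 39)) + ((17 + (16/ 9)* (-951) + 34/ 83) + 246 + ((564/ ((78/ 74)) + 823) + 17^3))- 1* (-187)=15513314/ 80925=191.70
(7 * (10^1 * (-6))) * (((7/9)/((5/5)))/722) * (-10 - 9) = 490/57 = 8.60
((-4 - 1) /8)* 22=-55 /4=-13.75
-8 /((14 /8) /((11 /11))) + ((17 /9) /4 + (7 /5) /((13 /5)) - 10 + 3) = -34597 /3276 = -10.56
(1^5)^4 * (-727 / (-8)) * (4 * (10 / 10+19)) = 7270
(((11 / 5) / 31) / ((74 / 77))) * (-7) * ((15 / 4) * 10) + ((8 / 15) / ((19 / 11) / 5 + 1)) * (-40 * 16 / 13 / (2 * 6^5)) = -842891555 / 43480476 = -19.39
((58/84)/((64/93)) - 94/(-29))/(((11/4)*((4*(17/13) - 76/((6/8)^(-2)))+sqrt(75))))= -2797412085/64374728264 - 93199275*sqrt(3)/16093682066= -0.05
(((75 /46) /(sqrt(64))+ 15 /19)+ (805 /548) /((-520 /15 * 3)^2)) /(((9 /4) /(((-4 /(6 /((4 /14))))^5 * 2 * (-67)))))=5516754582880 /371901296051649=0.01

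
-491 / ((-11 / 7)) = 3437 / 11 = 312.45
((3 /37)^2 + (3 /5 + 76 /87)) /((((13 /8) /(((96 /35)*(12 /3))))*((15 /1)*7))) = 902598656 /9483576375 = 0.10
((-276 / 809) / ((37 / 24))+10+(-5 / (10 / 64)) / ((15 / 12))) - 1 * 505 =-520.82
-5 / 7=-0.71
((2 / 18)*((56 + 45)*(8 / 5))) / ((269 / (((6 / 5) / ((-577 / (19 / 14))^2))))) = 145844 / 329125286175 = 0.00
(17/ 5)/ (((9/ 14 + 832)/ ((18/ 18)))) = 0.00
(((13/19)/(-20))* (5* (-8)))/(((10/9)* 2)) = 0.62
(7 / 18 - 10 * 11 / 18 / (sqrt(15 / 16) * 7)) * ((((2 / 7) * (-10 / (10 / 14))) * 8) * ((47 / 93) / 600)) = -658 / 62775 + 8272 * sqrt(15) / 1318275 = 0.01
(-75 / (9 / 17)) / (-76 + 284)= -425 / 624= -0.68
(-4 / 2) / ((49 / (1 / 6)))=-1 / 147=-0.01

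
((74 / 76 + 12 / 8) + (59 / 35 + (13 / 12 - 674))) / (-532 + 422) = 485153 / 79800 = 6.08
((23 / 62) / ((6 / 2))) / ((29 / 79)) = 1817 / 5394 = 0.34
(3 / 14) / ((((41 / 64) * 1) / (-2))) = -192 / 287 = -0.67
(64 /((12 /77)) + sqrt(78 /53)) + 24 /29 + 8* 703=sqrt(4134) /53 + 525088 /87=6036.71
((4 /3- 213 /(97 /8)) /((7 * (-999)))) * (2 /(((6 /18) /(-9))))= -9448 /75369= -0.13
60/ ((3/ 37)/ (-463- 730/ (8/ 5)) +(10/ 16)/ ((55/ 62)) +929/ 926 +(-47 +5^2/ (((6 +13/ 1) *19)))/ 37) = 60032644338480/ 439537409447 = 136.58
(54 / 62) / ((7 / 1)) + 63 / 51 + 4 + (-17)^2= 294.36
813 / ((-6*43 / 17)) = -4607 / 86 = -53.57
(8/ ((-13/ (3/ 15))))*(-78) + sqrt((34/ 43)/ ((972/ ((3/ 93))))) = sqrt(135966)/ 71982 + 48/ 5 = 9.61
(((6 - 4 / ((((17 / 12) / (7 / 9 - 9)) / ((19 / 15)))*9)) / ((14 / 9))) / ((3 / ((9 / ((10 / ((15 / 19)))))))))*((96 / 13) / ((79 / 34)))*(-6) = -18376128 / 682955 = -26.91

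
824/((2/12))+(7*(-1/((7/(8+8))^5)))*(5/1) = 6627664/2401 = 2760.38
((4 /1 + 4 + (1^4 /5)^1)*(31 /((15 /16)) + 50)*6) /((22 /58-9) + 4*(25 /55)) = -2328062 /3875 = -600.79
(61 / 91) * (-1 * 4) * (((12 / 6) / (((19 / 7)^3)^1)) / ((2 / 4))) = -47824 / 89167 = -0.54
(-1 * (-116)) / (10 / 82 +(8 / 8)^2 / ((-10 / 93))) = -47560 / 3763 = -12.64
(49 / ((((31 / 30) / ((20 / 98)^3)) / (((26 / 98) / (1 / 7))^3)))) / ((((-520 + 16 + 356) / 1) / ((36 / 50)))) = -11863800 / 944603821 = -0.01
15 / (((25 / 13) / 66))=2574 / 5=514.80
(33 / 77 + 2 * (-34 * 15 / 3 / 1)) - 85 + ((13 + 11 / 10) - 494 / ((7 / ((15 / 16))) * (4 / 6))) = -40777 / 80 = -509.71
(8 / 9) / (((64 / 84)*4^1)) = 7 / 24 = 0.29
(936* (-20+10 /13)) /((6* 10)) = -300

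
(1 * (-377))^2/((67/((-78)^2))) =12906161.73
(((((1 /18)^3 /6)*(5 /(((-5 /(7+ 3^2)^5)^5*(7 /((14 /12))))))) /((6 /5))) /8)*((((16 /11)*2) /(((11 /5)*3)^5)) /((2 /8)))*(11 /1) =-7922816251426433759354395033600 /770301940419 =-10285338561028259778.61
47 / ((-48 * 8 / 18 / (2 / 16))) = -0.28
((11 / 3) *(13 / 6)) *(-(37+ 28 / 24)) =-32747 / 108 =-303.21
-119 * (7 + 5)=-1428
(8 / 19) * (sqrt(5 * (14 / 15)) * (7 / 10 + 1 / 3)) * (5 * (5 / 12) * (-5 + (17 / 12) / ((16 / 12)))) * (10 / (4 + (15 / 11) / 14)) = -18.82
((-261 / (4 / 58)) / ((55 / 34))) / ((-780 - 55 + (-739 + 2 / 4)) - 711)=85782 / 83765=1.02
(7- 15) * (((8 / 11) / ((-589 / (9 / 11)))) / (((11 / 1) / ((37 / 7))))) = 21312 / 5487713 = 0.00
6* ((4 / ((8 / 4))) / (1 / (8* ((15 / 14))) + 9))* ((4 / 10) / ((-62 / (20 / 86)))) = -1440 / 729151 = -0.00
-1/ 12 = -0.08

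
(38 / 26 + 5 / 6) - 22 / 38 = 2543 / 1482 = 1.72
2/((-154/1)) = -1/77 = -0.01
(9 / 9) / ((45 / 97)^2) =9409 / 2025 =4.65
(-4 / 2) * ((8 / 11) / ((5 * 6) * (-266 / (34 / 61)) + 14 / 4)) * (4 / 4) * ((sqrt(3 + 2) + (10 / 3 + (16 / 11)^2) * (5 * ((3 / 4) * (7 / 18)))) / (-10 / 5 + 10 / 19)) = -3194470 / 5829712119 - 2584 * sqrt(5) / 37472897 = -0.00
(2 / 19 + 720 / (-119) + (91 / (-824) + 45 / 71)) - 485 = -64871790049 / 132277544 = -490.42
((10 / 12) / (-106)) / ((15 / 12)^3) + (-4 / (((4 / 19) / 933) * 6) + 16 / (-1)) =-23615507 / 7950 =-2970.50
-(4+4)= -8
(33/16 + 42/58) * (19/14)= 24567/6496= 3.78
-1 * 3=-3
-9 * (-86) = 774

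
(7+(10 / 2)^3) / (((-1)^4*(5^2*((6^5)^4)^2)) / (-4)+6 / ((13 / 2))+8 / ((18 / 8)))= -3861 / 2443745095382370134276789030092669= -0.00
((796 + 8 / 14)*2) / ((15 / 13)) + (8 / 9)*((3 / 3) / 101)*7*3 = 4881512 / 3535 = 1380.91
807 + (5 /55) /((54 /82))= 239720 /297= 807.14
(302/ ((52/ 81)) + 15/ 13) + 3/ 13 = 12267/ 26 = 471.81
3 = 3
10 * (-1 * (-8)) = 80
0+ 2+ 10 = 12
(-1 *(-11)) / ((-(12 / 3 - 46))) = 11 / 42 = 0.26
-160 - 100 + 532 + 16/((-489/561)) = 41344/163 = 253.64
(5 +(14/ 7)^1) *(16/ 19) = 112/ 19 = 5.89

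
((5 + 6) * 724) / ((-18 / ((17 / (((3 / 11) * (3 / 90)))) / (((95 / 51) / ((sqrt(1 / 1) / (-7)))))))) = 63452.52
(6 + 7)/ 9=13/ 9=1.44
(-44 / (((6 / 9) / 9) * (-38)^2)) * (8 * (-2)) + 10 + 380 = 143166 / 361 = 396.58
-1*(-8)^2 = -64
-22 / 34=-11 / 17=-0.65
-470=-470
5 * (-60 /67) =-300 /67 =-4.48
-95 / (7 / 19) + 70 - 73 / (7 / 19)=-386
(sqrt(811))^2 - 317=494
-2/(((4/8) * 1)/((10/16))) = -2.50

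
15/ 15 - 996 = -995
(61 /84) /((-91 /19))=-1159 /7644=-0.15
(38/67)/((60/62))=589/1005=0.59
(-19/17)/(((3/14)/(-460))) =2399.22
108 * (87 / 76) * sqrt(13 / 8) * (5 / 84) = 3915 * sqrt(26) / 2128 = 9.38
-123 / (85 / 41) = -5043 / 85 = -59.33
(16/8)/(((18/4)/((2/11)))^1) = 8/99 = 0.08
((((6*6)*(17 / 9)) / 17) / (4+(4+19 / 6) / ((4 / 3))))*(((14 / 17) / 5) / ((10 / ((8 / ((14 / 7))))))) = 896 / 31875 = 0.03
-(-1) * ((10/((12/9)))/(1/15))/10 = 45/4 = 11.25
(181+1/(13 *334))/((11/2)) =785903/23881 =32.91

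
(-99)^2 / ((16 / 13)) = 127413 / 16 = 7963.31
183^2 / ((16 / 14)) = 29302.88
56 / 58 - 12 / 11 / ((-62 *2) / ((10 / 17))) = 0.97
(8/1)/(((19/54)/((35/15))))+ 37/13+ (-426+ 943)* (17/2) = 2198497/494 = 4450.40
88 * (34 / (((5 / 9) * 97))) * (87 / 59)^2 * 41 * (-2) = -16713078624 / 1688285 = -9899.44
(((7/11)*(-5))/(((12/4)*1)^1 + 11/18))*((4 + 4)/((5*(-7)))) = 144/715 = 0.20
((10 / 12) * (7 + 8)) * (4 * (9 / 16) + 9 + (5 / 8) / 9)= 20375 / 144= 141.49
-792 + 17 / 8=-6319 / 8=-789.88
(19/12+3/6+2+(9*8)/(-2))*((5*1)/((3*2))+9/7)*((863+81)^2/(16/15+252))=-4746273880/19929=-238159.16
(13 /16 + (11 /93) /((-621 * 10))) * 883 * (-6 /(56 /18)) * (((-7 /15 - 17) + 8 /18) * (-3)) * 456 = -24120749754487 /748650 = -32218993.86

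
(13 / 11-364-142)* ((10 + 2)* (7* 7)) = -3265164 / 11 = -296833.09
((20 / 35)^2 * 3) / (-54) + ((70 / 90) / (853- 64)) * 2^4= -824 / 347949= -0.00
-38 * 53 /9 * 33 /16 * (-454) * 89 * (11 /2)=2461674941 /24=102569789.21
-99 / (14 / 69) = -6831 / 14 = -487.93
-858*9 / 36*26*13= -72501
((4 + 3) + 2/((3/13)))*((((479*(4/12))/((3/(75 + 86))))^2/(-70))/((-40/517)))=20644916938877/97200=212396264.80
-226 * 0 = 0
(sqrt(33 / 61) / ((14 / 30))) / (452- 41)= 5 * sqrt(2013) / 58499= 0.00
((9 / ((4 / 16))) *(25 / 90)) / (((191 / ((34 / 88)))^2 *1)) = 1445 / 35313608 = 0.00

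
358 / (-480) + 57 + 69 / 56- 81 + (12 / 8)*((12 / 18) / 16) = -19699 / 840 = -23.45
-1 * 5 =-5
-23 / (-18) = 23 / 18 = 1.28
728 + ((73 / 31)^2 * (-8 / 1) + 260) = 906836 / 961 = 943.64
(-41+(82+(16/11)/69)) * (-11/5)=-6227/69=-90.25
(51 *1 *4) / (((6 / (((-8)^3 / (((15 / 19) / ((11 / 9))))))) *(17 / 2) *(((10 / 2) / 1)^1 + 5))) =-214016 / 675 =-317.06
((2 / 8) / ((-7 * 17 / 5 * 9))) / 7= -5 / 29988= -0.00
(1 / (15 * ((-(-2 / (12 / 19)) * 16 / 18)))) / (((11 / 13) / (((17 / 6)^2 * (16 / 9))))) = 3757 / 9405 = 0.40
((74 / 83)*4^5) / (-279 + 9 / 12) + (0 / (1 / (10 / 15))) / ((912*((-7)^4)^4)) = -303104 / 92379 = -3.28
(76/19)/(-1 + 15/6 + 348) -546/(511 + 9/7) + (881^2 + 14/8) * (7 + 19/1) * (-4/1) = -101168102923727/1253307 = -80720927.05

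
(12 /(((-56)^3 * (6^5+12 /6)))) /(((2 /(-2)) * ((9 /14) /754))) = 377 /36587712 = 0.00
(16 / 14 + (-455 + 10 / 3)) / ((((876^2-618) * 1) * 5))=-9461 / 80509590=-0.00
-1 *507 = -507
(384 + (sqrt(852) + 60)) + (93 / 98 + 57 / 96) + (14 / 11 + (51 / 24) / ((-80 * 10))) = 476.00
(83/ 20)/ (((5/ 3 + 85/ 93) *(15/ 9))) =7719/ 8000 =0.96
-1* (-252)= 252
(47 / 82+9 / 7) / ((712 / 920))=122705 / 51086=2.40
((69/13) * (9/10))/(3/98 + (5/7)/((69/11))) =2099601/63505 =33.06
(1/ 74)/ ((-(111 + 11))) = -0.00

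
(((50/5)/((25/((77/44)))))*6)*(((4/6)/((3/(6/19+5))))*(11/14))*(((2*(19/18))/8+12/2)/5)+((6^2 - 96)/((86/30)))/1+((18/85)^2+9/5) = -3621475933/255002040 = -14.20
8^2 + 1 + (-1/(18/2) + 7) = 647/9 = 71.89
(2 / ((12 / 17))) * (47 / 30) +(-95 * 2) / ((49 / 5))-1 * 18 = -290609 / 8820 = -32.95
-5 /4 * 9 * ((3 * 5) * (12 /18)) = -225 /2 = -112.50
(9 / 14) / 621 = 1 / 966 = 0.00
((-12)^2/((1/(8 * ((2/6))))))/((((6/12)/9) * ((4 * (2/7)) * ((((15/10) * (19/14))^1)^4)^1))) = 137682944/390963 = 352.16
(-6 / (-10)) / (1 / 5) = 3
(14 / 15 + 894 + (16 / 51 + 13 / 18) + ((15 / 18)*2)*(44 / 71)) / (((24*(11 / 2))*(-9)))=-97441343 / 129052440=-0.76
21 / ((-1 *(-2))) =21 / 2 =10.50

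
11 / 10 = 1.10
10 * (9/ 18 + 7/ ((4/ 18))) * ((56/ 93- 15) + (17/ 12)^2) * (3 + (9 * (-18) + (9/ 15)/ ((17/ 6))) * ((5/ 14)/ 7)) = 1614033340/ 77469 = 20834.57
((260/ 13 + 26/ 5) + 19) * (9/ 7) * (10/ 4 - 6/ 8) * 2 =1989/ 10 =198.90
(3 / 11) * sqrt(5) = 3 * sqrt(5) / 11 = 0.61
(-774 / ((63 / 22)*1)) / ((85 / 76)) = -241.67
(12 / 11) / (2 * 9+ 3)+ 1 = 81 / 77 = 1.05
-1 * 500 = -500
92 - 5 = 87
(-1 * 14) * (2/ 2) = -14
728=728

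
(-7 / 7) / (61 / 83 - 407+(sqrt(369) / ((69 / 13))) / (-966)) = 0.00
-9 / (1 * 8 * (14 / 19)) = -171 / 112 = -1.53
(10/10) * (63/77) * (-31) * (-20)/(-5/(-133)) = 148428/11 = 13493.45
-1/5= -0.20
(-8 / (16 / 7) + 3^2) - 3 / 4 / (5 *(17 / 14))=457 / 85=5.38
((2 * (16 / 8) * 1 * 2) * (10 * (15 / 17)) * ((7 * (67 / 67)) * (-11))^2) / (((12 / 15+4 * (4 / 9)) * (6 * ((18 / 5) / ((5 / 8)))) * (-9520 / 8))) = -529375 / 134096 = -3.95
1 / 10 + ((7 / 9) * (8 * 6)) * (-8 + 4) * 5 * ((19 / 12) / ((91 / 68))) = -1033483 / 1170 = -883.32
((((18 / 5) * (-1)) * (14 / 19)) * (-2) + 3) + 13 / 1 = 2024 / 95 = 21.31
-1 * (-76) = 76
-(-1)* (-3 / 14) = -3 / 14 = -0.21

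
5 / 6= 0.83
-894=-894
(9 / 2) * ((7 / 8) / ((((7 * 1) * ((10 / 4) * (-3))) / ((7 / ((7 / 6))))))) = -0.45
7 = 7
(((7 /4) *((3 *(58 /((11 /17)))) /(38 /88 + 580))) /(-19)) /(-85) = 406 /808735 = 0.00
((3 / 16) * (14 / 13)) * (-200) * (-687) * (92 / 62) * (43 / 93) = 237805050 / 12493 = 19035.06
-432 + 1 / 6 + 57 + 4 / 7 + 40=-14039 / 42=-334.26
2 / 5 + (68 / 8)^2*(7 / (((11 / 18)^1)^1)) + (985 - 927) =97459 / 110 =885.99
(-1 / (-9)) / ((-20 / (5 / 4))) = -1 / 144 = -0.01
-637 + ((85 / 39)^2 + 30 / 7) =-6685934 / 10647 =-627.96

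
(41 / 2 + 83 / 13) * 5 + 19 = 3989 / 26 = 153.42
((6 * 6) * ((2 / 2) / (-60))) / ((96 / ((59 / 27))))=-59 / 4320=-0.01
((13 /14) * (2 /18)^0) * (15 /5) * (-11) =-429 /14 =-30.64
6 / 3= 2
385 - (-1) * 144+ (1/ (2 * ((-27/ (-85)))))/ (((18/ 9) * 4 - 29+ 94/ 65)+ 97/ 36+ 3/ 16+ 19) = 34626517/ 65373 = 529.68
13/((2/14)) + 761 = 852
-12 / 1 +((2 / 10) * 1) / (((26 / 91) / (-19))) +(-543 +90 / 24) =-11291 / 20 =-564.55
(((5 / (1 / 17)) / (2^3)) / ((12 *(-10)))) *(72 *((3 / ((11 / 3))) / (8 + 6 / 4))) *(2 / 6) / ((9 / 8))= -34 / 209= -0.16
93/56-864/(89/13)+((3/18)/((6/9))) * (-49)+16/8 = -671801/4984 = -134.79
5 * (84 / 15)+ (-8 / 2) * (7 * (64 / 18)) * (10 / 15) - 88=-3412 / 27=-126.37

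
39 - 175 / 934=36251 / 934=38.81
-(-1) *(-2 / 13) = -2 / 13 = -0.15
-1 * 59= -59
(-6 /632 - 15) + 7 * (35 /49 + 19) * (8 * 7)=7712.99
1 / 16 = 0.06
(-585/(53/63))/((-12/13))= 753.33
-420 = -420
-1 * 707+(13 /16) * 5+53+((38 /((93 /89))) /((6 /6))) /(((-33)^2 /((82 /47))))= -49495000397 /76160304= -649.88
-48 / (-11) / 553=48 / 6083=0.01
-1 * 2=-2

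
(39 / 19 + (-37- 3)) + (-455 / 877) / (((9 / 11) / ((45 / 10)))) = -1359729 / 33326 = -40.80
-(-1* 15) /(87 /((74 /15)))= 74 /87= 0.85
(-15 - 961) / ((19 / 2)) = -1952 / 19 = -102.74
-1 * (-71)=71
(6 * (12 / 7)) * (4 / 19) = 2.17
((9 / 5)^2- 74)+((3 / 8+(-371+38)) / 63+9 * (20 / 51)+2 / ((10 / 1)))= -5162959 / 71400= -72.31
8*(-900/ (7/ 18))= -129600/ 7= -18514.29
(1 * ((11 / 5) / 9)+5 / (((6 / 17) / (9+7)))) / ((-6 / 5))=-10211 / 54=-189.09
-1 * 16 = -16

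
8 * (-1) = -8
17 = 17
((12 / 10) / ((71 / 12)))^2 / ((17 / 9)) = 46656 / 2142425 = 0.02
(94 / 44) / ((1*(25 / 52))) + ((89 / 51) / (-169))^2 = 90781089017 / 20428969275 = 4.44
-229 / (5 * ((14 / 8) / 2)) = -1832 / 35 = -52.34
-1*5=-5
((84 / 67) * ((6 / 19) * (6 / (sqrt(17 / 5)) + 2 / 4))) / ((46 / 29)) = 3654 / 29279 + 43848 * sqrt(85) / 497743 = 0.94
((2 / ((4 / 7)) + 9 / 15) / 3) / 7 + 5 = 1091 / 210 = 5.20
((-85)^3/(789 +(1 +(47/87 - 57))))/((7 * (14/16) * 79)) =-12571500/7265867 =-1.73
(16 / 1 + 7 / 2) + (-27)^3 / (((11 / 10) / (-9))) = 3543369 / 22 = 161062.23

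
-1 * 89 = -89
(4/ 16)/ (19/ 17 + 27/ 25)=0.11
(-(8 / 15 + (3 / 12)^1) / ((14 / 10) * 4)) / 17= -47 / 5712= -0.01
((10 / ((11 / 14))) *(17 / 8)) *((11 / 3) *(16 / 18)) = 2380 / 27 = 88.15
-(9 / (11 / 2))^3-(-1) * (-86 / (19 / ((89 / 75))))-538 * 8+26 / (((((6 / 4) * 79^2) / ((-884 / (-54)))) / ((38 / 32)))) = -2757342345093761 / 639206028450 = -4313.70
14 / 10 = 7 / 5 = 1.40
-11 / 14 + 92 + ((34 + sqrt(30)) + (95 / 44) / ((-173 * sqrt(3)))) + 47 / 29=-95 * sqrt(3) / 22836 + sqrt(30) + 51495 / 406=132.30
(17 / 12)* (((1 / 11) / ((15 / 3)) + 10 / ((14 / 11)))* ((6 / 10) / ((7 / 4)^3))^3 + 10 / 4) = 165801118952519 / 46608416085000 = 3.56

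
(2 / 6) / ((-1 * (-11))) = 1 / 33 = 0.03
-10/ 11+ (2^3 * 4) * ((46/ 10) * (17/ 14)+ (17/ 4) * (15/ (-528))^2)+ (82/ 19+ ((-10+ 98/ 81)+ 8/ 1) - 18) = 34093998353/ 208565280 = 163.47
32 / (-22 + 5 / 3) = -1.57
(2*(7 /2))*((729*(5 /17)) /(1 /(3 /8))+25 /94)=3609515 /6392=564.69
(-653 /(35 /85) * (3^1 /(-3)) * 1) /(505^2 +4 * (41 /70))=55505 /8925957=0.01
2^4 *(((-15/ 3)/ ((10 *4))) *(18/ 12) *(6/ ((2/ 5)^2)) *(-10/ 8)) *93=104625/ 8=13078.12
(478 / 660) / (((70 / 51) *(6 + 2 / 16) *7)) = 0.01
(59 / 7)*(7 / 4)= 59 / 4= 14.75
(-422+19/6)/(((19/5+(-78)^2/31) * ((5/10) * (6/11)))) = -7.68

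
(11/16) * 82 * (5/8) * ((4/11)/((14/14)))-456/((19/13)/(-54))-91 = 268317/16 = 16769.81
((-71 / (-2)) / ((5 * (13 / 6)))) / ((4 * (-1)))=-213 / 260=-0.82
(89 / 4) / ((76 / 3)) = 267 / 304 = 0.88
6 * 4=24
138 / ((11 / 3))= 414 / 11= 37.64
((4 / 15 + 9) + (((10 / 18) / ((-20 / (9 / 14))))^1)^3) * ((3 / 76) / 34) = 24410609 / 2268958720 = 0.01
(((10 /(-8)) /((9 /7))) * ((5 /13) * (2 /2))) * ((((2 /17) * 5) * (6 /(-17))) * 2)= 1750 /11271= 0.16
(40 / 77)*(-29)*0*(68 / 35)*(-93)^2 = 0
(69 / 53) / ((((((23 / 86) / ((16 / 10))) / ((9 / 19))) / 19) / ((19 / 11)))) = 121.08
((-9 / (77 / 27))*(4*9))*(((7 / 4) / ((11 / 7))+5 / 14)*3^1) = -2972133 / 5929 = -501.29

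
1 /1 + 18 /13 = 31 /13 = 2.38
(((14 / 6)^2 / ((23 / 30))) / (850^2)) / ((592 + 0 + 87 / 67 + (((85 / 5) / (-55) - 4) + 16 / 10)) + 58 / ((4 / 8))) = 0.00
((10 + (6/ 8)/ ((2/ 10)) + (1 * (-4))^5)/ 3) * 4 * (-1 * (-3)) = -4041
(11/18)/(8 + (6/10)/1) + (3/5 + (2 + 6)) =33557/3870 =8.67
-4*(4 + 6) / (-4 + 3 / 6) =80 / 7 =11.43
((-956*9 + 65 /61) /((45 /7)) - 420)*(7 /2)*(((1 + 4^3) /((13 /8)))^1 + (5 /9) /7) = -2437308265 /9882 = -246641.19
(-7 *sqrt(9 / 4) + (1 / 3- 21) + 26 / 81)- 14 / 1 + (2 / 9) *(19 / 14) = -50513 / 1134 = -44.54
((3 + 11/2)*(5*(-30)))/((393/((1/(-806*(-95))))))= -85/2006134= -0.00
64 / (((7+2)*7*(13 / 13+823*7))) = 32 / 181503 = 0.00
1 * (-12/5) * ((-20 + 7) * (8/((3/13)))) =5408/5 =1081.60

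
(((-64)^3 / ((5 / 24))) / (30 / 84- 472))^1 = 29360128 / 11005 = 2667.89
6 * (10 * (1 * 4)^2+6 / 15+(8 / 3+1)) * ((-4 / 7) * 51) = -1004088 / 35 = -28688.23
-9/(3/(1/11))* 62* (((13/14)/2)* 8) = -4836/77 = -62.81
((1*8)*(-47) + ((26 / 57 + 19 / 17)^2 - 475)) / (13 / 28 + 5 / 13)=-999.55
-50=-50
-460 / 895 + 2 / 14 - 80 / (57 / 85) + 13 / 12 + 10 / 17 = -573071353 / 4856628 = -118.00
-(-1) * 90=90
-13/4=-3.25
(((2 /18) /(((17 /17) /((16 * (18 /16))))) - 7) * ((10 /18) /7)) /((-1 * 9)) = 25 /567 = 0.04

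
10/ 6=5/ 3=1.67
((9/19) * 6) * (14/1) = 756/19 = 39.79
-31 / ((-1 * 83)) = 0.37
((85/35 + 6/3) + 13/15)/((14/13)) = 3614/735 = 4.92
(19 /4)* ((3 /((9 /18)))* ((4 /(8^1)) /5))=57 /20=2.85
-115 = -115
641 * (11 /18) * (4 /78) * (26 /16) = 7051 /216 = 32.64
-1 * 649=-649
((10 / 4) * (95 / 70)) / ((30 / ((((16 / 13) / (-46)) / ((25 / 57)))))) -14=-732911 / 52325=-14.01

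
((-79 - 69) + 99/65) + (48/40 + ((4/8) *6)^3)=-7688/65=-118.28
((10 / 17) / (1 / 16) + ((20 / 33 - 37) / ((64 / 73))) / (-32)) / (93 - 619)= -0.02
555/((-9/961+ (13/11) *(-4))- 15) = -28.12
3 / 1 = 3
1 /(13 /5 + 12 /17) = 85 /281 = 0.30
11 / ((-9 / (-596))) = 6556 / 9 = 728.44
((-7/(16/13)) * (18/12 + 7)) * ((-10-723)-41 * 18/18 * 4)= 1387659/32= 43364.34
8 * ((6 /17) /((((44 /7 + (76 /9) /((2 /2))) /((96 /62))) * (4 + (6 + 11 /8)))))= 5184 /198679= 0.03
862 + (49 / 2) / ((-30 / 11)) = 51181 / 60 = 853.02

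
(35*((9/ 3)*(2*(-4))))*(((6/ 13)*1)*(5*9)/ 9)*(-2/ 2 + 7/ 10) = 581.54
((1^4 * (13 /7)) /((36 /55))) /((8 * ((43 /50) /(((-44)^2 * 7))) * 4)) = 2162875 /1548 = 1397.21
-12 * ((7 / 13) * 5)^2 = -14700 / 169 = -86.98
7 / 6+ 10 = 67 / 6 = 11.17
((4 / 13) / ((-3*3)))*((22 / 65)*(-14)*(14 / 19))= 17248 / 144495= 0.12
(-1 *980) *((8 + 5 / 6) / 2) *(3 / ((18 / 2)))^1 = -12985 / 9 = -1442.78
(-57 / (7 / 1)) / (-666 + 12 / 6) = 57 / 4648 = 0.01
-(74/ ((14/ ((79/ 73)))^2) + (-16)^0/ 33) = -8142503/ 17233986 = -0.47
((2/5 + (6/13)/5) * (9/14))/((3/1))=48/455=0.11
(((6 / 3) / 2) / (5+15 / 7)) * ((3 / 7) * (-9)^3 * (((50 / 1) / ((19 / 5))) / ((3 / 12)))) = -43740 / 19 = -2302.11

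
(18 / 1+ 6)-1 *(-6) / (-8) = 93 / 4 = 23.25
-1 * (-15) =15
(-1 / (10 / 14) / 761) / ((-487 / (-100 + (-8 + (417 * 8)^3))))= 259881978636 / 1853035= 140246.66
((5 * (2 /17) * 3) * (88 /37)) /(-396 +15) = -880 /79883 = -0.01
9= 9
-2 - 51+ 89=36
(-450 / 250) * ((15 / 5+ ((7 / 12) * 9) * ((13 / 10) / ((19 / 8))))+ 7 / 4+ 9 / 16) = -111987 / 7600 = -14.74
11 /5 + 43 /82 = 1117 /410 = 2.72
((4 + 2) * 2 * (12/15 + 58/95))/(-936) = -67/3705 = -0.02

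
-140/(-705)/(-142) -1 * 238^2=-567063098/10011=-56644.00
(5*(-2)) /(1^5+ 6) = -10 /7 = -1.43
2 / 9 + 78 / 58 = 409 / 261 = 1.57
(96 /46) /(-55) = -0.04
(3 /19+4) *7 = 553 /19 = 29.11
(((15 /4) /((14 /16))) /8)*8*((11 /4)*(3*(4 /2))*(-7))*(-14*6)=41580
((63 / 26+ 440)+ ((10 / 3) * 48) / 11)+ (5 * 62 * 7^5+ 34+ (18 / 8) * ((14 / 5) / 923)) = 264519204414 / 50765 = 5210660.98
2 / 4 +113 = 227 / 2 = 113.50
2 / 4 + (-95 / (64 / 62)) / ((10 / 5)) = -2913 / 64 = -45.52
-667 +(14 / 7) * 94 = -479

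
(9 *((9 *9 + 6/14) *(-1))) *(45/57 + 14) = -10838.57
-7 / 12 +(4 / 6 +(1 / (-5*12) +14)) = 211 / 15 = 14.07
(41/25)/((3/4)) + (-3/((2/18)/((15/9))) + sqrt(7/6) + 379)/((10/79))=79 *sqrt(42)/60 + 198059/75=2649.32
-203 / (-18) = 203 / 18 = 11.28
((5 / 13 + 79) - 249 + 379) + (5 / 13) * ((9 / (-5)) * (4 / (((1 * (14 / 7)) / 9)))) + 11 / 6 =15503 / 78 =198.76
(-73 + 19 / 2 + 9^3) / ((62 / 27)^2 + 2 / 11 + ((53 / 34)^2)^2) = 7131550164552 / 121727776451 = 58.59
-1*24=-24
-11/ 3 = -3.67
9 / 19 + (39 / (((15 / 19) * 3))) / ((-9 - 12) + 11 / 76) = -142693 / 451725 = -0.32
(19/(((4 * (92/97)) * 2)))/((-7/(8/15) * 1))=-1843/9660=-0.19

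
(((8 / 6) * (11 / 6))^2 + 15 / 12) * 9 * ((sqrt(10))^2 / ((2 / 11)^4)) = 171372905 / 288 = 595044.81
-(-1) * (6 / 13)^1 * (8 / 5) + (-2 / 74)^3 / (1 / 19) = 2430109 / 3292445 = 0.74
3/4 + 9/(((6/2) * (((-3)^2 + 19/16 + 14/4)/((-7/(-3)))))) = 1105/876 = 1.26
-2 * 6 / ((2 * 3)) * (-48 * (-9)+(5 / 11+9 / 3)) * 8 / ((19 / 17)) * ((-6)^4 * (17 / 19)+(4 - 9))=-28581278560 / 3971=-7197501.53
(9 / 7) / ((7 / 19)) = 171 / 49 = 3.49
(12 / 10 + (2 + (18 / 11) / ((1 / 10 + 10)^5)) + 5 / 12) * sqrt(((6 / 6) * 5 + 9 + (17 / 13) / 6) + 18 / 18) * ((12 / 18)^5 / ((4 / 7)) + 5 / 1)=31886489445672377 * sqrt(92586) / 131477573631329640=73.80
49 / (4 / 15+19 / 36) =8820 / 143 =61.68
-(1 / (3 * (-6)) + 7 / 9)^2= -0.52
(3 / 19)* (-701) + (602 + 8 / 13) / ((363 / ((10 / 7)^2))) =-471394193 / 4393389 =-107.30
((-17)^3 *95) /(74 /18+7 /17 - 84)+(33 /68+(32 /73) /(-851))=793917519955 /135179648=5873.06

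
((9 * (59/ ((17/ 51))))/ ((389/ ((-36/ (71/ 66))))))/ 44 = -3.11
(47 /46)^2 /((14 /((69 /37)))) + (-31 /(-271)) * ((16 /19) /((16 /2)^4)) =1092102203 /7852183808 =0.14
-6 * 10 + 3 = -57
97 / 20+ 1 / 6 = 301 / 60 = 5.02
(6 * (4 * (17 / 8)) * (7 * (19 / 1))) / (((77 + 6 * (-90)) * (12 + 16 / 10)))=-1995 / 1852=-1.08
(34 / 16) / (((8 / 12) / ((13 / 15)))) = 221 / 80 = 2.76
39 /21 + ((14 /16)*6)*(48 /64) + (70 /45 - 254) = -248623 /1008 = -246.65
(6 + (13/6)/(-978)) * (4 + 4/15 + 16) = 534964/4401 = 121.56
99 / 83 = 1.19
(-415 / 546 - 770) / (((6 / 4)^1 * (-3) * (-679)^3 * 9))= -420835 / 6922404750807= -0.00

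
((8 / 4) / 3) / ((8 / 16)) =4 / 3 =1.33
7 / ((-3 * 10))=-7 / 30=-0.23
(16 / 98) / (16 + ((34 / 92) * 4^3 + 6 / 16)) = 1472 / 360885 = 0.00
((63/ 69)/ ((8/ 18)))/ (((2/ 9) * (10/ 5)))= 1701/ 368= 4.62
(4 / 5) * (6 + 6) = 9.60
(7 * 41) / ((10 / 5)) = 287 / 2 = 143.50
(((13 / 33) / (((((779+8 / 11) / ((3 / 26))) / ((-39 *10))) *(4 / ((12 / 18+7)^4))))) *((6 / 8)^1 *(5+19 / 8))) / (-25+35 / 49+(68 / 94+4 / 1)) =5.55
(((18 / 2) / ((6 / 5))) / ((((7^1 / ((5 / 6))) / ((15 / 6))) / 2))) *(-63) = -1125 / 4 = -281.25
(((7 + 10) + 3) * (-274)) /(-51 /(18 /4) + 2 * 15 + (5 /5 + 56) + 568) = -16440 /1931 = -8.51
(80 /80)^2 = 1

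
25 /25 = 1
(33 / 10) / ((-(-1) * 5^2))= 33 / 250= 0.13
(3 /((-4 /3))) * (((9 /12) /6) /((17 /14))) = -63 /272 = -0.23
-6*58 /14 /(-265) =174 /1855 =0.09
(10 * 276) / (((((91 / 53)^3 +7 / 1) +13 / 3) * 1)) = 1232701560 / 7322531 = 168.34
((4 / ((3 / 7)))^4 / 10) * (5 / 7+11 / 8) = 71344 / 45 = 1585.42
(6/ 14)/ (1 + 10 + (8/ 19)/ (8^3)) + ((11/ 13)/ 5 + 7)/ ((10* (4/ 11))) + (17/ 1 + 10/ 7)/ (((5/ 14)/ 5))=260.01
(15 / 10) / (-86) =-3 / 172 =-0.02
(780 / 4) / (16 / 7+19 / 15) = 20475 / 373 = 54.89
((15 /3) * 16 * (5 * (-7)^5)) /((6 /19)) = -63866600 /3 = -21288866.67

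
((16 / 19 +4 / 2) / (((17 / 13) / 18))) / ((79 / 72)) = 909792 / 25517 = 35.65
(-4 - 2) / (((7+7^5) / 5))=-15 / 8407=-0.00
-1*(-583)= 583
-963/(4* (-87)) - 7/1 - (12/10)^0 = -607/116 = -5.23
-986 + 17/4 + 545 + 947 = 2041/4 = 510.25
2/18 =0.11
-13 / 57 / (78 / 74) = -37 / 171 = -0.22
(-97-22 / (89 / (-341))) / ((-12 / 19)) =7163 / 356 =20.12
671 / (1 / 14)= 9394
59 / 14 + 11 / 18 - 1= 241 / 63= 3.83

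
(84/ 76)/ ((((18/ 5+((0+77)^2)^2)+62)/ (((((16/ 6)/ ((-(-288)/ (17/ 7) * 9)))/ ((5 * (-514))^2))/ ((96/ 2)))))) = 1/ 4035718679390357760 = 0.00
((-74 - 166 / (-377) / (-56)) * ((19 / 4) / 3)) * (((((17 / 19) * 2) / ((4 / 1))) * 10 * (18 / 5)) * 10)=-199212885 / 10556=-18872.01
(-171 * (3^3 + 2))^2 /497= 24591681 /497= 49480.24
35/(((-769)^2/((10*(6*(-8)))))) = -16800/591361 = -0.03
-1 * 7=-7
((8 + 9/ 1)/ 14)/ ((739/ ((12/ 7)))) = 102/ 36211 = 0.00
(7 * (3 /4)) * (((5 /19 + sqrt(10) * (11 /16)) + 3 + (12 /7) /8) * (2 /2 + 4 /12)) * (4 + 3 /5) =1771 * sqrt(10) /80 + 4255 /38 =181.98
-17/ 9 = -1.89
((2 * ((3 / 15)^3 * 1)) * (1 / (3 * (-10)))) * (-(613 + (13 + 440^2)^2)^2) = 1405199774807335561924 / 1875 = 749439879897245633.03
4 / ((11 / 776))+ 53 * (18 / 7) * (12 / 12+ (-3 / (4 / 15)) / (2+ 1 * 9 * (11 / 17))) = 4557097 / 20482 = 222.49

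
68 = 68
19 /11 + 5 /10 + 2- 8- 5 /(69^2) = -395273 /104742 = -3.77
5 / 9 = 0.56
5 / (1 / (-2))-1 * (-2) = -8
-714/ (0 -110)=357/ 55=6.49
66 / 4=33 / 2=16.50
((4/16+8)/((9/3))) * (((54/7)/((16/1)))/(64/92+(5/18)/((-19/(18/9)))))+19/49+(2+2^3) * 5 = 215256675/4109728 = 52.38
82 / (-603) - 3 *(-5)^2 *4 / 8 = -45389 / 1206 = -37.64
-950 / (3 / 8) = -7600 / 3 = -2533.33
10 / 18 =5 / 9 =0.56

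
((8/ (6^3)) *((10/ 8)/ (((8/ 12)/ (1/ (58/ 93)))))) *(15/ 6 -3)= -155/ 2784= -0.06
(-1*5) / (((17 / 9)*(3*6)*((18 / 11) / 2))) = -55 / 306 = -0.18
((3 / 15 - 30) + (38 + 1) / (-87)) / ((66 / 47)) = -34357 / 1595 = -21.54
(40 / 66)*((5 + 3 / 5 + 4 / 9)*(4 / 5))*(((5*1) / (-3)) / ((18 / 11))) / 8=-272 / 729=-0.37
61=61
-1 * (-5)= 5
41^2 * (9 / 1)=15129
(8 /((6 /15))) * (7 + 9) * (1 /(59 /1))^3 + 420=86259500 /205379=420.00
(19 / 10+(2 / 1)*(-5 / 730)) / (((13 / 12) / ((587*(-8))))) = -38798352 / 4745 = -8176.68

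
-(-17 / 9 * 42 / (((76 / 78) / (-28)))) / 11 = -43316 / 209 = -207.25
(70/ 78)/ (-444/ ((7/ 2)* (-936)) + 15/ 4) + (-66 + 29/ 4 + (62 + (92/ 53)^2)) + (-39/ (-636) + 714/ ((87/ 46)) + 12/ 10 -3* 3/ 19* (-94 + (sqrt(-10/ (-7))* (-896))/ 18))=64* sqrt(70)/ 19 + 28225509441379/ 65671414370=457.98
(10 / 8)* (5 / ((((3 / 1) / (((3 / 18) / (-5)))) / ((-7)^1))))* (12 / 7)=5 / 6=0.83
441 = 441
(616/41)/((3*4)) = 154/123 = 1.25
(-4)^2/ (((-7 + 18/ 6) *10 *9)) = -2/ 45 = -0.04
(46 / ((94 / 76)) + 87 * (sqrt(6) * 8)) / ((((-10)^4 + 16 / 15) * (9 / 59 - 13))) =-76995 * sqrt(6) / 14214016 - 386745 / 1336117504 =-0.01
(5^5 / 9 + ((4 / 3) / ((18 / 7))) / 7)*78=243802 / 9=27089.11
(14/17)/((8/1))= 7/68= 0.10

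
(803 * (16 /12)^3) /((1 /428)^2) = 348673782.52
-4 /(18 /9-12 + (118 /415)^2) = 344450 /854163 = 0.40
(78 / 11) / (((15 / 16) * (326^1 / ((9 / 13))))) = 0.02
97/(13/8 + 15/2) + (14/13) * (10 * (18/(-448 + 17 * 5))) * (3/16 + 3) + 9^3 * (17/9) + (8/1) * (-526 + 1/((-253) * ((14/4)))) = -104346272185/36974938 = -2822.08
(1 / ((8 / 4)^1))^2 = 1 / 4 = 0.25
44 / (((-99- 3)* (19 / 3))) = -22 / 323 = -0.07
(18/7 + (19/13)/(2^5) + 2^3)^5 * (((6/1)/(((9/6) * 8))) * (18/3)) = 84743809798407092143071/209390441785720832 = 404716.71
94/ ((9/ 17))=1598/ 9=177.56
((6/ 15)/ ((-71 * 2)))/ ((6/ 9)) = -3/ 710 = -0.00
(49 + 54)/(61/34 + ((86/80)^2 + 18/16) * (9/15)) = 32.57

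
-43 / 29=-1.48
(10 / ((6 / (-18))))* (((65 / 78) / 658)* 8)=-100 / 329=-0.30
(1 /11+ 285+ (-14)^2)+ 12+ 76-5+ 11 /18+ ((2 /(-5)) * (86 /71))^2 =14096838907 /24952950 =564.94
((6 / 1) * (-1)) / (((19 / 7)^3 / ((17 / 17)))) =-2058 / 6859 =-0.30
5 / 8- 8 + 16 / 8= -43 / 8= -5.38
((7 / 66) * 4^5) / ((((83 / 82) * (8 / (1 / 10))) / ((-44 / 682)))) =-36736 / 424545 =-0.09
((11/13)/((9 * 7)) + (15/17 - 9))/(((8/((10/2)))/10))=-2820875/55692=-50.65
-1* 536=-536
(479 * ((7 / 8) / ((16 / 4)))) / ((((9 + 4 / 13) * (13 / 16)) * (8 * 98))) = 479 / 27104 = 0.02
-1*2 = -2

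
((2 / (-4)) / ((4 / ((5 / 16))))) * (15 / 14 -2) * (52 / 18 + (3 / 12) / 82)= 0.10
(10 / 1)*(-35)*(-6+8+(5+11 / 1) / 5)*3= -5460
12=12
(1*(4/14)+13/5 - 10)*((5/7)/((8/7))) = -249/56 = -4.45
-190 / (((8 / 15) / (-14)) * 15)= 665 / 2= 332.50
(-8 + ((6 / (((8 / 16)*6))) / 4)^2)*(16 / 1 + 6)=-341 / 2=-170.50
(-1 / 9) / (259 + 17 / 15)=-5 / 11706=-0.00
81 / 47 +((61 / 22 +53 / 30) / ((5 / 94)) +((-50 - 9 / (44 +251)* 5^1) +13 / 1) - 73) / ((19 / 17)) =-890058254 / 43466775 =-20.48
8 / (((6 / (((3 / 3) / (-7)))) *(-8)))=1 / 42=0.02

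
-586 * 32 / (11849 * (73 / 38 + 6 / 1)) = -712576 / 3566549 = -0.20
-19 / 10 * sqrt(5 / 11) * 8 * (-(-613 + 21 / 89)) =-4144736 * sqrt(55) / 4895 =-6279.51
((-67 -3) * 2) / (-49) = 20 / 7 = 2.86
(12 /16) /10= 3 /40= 0.08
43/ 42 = 1.02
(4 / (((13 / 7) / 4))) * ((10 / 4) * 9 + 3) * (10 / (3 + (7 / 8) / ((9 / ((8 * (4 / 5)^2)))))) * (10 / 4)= 16065000 / 10231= 1570.23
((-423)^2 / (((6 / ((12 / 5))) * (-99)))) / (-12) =6627 / 110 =60.25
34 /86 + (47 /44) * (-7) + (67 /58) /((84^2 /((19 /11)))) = -1370823749 /193574304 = -7.08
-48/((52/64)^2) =-12288/169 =-72.71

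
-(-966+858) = 108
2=2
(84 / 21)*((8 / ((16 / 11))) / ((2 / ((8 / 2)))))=44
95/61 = 1.56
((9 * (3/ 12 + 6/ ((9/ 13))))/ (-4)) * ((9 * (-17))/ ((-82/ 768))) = -1178712/ 41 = -28749.07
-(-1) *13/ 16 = 13/ 16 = 0.81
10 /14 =5 /7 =0.71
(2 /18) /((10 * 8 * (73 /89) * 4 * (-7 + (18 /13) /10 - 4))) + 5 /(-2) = -74215877 /29685888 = -2.50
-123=-123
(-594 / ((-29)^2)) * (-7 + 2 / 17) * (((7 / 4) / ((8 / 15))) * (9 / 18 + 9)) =69324255 / 457504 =151.53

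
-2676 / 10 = -267.60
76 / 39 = 1.95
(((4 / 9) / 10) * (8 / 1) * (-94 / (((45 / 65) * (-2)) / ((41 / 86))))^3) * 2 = 24109.59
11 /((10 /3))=33 /10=3.30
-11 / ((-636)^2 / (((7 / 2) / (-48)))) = 77 / 38831616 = 0.00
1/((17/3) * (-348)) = -1/1972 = -0.00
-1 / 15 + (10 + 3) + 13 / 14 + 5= 3961 / 210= 18.86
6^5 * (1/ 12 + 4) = 31752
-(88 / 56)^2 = -121 / 49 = -2.47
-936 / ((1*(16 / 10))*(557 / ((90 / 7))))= -52650 / 3899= -13.50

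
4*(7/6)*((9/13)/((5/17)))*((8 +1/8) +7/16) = 94.06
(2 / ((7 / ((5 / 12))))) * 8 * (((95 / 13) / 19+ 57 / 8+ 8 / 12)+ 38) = 72035 / 1638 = 43.98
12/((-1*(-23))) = 12/23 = 0.52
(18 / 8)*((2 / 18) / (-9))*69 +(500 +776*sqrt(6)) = 5977 / 12 +776*sqrt(6) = 2398.89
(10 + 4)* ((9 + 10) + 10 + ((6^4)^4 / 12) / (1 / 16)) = 52660718272918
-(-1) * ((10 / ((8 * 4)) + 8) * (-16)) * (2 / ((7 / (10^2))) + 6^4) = -176168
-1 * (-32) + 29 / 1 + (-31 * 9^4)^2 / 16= 2585493741.06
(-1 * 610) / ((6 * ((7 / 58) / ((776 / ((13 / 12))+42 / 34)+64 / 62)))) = -87087144710 / 143871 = -605314.10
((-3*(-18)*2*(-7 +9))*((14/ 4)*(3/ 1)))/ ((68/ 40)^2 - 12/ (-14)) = 1587600/ 2623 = 605.26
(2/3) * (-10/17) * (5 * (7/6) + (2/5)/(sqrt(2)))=-350/153 - 4 * sqrt(2)/51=-2.40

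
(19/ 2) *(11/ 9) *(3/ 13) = 209/ 78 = 2.68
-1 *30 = -30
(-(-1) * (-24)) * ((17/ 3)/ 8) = -17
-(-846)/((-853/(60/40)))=-1269/853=-1.49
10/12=5/6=0.83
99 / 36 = 11 / 4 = 2.75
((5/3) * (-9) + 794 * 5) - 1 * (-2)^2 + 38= 3989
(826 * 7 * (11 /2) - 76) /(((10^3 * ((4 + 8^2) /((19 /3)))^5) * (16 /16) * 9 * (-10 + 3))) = -116376653 /32975213322240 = -0.00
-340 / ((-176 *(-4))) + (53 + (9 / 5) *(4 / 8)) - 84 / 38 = 856173 / 16720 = 51.21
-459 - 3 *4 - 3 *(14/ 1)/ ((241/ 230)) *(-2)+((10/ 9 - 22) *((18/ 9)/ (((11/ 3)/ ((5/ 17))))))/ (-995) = -10515298433/ 26904999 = -390.83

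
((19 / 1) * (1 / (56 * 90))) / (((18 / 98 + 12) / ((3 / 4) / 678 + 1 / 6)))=12103 / 233145216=0.00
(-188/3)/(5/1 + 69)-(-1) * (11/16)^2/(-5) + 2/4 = -62711/142080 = -0.44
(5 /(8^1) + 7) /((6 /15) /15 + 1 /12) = 1525 /22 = 69.32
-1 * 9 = -9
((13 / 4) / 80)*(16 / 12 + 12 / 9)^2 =13 / 45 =0.29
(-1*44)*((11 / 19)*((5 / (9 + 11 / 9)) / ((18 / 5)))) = -3025 / 874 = -3.46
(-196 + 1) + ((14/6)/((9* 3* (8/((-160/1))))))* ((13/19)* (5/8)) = -602485/3078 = -195.74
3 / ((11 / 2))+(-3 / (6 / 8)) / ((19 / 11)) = -370 / 209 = -1.77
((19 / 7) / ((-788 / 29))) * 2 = -551 / 2758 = -0.20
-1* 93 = -93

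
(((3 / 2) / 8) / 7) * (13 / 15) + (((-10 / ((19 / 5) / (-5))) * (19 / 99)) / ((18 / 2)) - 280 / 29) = -135312893 / 14469840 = -9.35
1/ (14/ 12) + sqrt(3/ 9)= 1.43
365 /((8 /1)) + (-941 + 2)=-7147 /8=-893.38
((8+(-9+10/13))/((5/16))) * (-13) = 48/5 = 9.60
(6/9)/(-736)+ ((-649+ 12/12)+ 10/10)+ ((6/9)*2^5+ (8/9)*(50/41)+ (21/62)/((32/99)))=-10499223451/16838208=-623.54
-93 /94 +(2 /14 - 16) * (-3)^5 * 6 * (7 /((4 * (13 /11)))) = 20916957 /611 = 34233.97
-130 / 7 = -18.57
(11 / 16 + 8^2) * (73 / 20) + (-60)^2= 245511 / 64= 3836.11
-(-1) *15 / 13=15 / 13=1.15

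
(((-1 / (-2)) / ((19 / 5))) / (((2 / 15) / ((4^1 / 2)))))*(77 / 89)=5775 / 3382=1.71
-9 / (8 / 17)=-153 / 8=-19.12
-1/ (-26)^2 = -1/ 676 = -0.00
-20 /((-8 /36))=90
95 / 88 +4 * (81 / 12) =2471 / 88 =28.08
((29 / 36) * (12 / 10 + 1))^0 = 1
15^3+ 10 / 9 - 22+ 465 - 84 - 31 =33337 / 9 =3704.11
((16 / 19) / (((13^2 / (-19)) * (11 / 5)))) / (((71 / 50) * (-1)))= 0.03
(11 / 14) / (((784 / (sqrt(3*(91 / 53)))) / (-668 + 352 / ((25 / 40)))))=-1441*sqrt(14469) / 727160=-0.24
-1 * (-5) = 5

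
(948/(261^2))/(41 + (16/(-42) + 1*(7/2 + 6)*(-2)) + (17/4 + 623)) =8848/412548345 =0.00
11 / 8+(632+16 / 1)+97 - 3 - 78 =5323 / 8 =665.38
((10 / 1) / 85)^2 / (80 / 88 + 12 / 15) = 0.01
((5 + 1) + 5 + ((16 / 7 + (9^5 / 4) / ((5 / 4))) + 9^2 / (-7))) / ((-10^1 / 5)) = -413403 / 70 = -5905.76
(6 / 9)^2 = 4 / 9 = 0.44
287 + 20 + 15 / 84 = 8601 / 28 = 307.18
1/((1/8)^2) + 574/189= 1810/27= 67.04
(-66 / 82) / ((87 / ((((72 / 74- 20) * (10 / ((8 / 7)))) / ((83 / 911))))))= 61729360 / 3651419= 16.91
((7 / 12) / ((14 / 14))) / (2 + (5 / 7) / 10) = 49 / 174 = 0.28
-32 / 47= -0.68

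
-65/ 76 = -0.86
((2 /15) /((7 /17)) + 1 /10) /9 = 89 /1890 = 0.05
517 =517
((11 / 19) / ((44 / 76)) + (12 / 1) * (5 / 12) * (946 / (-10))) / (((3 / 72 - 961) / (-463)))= -5244864 / 23063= -227.41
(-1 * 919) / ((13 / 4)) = -3676 / 13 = -282.77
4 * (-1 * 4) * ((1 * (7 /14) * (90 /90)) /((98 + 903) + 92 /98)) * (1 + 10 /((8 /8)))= -4312 /49095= -0.09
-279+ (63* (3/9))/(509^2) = -72283578/259081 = -279.00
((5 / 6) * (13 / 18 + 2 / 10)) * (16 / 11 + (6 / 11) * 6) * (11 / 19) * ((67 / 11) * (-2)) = -144586 / 5643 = -25.62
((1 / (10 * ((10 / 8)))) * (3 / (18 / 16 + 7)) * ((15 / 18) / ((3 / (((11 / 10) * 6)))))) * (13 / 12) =22 / 375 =0.06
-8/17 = -0.47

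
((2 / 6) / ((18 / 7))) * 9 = 7 / 6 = 1.17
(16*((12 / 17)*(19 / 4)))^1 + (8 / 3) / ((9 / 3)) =8344 / 153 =54.54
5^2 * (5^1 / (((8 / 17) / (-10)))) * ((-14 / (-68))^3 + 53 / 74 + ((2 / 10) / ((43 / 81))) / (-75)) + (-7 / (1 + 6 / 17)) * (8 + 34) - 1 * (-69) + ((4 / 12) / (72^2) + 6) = -337915057945537 / 164468263104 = -2054.59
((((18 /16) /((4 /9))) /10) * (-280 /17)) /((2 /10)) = -2835 /136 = -20.85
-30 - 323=-353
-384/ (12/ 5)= -160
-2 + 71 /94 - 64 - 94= -14969 /94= -159.24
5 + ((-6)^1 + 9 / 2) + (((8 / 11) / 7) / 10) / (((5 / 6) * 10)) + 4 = 144399 / 19250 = 7.50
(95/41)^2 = 9025/1681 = 5.37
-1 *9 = -9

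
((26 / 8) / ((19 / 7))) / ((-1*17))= -91 / 1292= -0.07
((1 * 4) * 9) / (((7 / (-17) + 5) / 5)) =510 / 13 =39.23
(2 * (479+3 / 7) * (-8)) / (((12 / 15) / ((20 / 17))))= -1342400 / 119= -11280.67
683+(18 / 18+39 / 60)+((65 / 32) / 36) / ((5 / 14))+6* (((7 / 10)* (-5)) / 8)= 1964687 / 2880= 682.18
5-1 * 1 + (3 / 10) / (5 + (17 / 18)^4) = 12325484 / 3042005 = 4.05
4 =4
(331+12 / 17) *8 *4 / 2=90224 / 17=5307.29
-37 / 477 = -0.08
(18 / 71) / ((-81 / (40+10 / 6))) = -250 / 1917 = -0.13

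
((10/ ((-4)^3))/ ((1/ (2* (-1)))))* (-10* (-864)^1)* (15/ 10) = 4050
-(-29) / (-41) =-29 / 41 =-0.71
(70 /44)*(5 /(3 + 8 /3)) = 525 /374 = 1.40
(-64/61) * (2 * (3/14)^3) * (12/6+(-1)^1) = -432/20923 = -0.02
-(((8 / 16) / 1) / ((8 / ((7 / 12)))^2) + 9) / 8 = -165937 / 147456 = -1.13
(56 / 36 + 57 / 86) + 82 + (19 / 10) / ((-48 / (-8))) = 654301 / 7740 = 84.54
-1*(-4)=4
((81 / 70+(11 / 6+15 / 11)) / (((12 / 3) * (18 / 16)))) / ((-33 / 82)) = -824756 / 343035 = -2.40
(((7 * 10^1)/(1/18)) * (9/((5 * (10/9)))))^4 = 10849813073454096/625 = 17359700917526.55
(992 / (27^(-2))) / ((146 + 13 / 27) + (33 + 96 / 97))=946988496 / 236327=4007.11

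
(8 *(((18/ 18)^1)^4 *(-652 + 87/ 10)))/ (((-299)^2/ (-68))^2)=-118984768/ 39962694005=-0.00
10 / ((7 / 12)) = 120 / 7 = 17.14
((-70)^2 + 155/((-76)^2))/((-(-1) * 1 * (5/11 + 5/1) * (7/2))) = 20755207/80864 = 256.67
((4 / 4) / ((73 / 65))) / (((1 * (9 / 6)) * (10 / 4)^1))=52 / 219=0.24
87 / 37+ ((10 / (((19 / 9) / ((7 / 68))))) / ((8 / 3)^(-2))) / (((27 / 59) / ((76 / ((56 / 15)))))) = 156.60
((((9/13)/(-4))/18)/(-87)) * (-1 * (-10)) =5/4524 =0.00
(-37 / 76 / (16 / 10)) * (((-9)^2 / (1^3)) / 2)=-14985 / 1216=-12.32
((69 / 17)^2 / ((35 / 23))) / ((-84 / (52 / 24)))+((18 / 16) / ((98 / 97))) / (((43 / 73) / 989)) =1869.32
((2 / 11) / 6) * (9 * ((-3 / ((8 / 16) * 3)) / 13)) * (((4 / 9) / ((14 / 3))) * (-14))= 8 / 143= 0.06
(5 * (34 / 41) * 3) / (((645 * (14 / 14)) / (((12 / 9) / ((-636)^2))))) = 17 / 267422418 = 0.00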